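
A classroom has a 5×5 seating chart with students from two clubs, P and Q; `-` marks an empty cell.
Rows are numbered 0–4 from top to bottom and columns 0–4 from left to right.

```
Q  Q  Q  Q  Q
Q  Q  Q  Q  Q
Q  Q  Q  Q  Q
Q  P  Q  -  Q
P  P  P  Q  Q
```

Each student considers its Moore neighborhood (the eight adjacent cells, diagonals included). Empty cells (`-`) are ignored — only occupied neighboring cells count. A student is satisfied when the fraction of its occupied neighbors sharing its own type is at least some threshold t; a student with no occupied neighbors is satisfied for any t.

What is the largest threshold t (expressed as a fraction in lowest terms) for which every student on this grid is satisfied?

3/8

(0,0)Q 3/3
(0,1)Q 5/5
(0,2)Q 5/5
(0,3)Q 5/5
(0,4)Q 3/3
(1,0)Q 5/5
(1,1)Q 8/8
(1,2)Q 8/8
(1,3)Q 8/8
(1,4)Q 5/5
(2,0)Q 4/5
(2,1)Q 7/8
(2,2)Q 6/7
(2,3)Q 7/7
(2,4)Q 4/4
(3,0)Q 2/5
(3,1)P 3/8
(3,2)Q 4/7
(3,4)Q 4/4
(4,0)P 2/3
(4,1)P 3/5
(4,2)P 2/4
(4,3)Q 3/4
(4,4)Q 2/2
The smallest same-type fraction is 3/8 at (3,1), which reduces to 3/8. Any threshold above that leaves this student unsatisfied.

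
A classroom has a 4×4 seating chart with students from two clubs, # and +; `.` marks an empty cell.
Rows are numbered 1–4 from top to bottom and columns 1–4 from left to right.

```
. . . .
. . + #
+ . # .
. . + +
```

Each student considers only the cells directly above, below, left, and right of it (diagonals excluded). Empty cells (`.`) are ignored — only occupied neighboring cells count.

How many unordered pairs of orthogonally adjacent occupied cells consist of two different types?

Scan each occupied cell's neighbors to the right and below so each pair is counted once.
From row 2: 2 unlike of 2 pairs (running 2/2).
From row 3: 1 unlike of 1 pairs (running 3/3).
From row 4: 0 unlike of 1 pairs (running 3/4).
Total adjacent occupied pairs: 4; unlike-type pairs: 3.

3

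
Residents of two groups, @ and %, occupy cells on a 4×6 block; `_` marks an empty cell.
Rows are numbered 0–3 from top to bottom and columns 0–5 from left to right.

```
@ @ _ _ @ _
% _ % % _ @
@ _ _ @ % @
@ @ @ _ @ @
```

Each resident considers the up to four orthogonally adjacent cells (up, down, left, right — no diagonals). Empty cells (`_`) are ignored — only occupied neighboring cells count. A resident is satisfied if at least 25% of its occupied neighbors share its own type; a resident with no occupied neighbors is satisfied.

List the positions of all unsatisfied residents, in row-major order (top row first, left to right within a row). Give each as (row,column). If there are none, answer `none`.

Row 0: (0,0)@ 1/2 ✓ · (0,1)@ 1/1 ✓ · (0,4)@ 0/0 ✓
Row 1: (1,0)% 0/2 ✗ · (1,2)% 1/1 ✓ · (1,3)% 1/2 ✓ · (1,5)@ 1/1 ✓
Row 2: (2,0)@ 1/2 ✓ · (2,3)@ 0/2 ✗ · (2,4)% 0/3 ✗ · (2,5)@ 2/3 ✓
Row 3: (3,0)@ 2/2 ✓ · (3,1)@ 2/2 ✓ · (3,2)@ 1/1 ✓ · (3,4)@ 1/2 ✓ · (3,5)@ 2/2 ✓

(1,0), (2,3), (2,4)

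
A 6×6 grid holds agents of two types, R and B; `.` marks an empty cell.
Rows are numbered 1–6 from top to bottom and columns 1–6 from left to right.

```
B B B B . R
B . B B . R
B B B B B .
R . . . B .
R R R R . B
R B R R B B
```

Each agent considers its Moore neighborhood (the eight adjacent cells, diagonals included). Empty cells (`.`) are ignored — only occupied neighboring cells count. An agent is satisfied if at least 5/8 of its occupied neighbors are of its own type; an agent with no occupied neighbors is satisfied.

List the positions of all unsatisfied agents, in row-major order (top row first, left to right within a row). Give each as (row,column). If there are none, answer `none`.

(1,1)B 2/2 ✓
(1,2)B 4/4 ✓
(1,3)B 4/4 ✓
(1,4)B 3/3 ✓
(1,6)R 1/1 ✓
(2,1)B 4/4 ✓
(2,3)B 7/7 ✓
(2,4)B 6/6 ✓
(2,6)R 1/2 ✗
(3,1)B 2/3 ✓
(3,2)B 4/5 ✓
(3,3)B 4/4 ✓
(3,4)B 5/5 ✓
(3,5)B 3/4 ✓
(4,1)R 2/4 ✗
(4,5)B 3/4 ✓
(5,1)R 3/4 ✓
(5,2)R 5/6 ✓
(5,3)R 4/5 ✓
(5,4)R 3/5 ✗
(5,6)B 3/3 ✓
(6,1)R 2/3 ✓
(6,2)B 0/5 ✗
(6,3)R 4/5 ✓
(6,4)R 3/4 ✓
(6,5)B 2/4 ✗
(6,6)B 2/2 ✓

(2,6), (4,1), (5,4), (6,2), (6,5)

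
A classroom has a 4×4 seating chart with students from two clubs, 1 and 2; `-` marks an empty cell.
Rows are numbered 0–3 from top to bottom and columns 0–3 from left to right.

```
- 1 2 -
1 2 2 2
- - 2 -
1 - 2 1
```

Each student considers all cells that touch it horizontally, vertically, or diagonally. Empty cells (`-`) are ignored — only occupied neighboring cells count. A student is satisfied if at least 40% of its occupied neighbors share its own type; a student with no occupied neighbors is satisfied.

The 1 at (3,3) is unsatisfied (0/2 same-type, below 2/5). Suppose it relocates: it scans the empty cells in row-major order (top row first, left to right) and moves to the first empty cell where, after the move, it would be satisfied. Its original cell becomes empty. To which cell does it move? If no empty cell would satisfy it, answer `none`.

Vacating (3,3). Empty cells in order:
  (0,0): 2/3 same-type → satisfied — stop here.

(0,0)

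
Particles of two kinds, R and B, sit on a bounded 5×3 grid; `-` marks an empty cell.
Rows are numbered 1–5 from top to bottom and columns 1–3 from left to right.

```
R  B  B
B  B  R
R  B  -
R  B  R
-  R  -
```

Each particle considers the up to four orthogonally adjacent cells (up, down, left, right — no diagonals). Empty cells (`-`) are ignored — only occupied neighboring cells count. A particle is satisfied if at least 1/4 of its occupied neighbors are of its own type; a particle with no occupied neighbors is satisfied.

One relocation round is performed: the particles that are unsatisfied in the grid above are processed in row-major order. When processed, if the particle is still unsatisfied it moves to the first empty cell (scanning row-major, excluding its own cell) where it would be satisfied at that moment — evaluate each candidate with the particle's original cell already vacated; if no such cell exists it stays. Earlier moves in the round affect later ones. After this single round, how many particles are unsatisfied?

0

Initially unsatisfied (in order): (1,1), (2,3), (4,3), (5,2).
  (1,1) → (3,3).
  (2,3): now satisfied by earlier moves; stays.
  (4,3): now satisfied by earlier moves; stays.
  (5,2) → (5,1).
Resulting grid:
- B B
B B R
R B R
R B R
R - -
All satisfied now.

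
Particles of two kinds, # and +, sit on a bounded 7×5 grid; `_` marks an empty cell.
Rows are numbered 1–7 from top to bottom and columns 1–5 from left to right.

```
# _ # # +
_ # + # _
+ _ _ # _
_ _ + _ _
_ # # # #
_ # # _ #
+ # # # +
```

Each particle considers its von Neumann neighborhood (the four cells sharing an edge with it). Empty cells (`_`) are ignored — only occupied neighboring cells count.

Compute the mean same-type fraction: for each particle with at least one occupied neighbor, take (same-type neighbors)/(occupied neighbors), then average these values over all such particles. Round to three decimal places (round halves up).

(1,1)# — no occupied neighbors
(1,3)# 1/2
(1,4)# 2/3
(1,5)+ 0/1
(2,2)# 0/1
(2,3)+ 0/3
(2,4)# 2/3
(3,1)+ — no occupied neighbors
(3,4)# 1/1
(4,3)+ 0/1
(5,2)# 2/2
(5,3)# 3/4
(5,4)# 2/2
(5,5)# 2/2
(6,2)# 3/3
(6,3)# 3/3
(6,5)# 1/2
(7,1)+ 0/1
(7,2)# 2/3
(7,3)# 3/3
(7,4)# 1/2
(7,5)+ 0/2
Sum over 20 particles: 1/2 + 2/3 + 0/1 + 0/1 + 0/3 + 2/3 + 1/1 + 0/1 + 2/2 + 3/4 + 2/2 + 2/2 + 3/3 + 3/3 + 1/2 + 0/1 + 2/3 + 3/3 + 1/2 + 0/2 = 45/4; mean = 45/4 ÷ 20 = 9/16 = 0.5625 → 0.563.

0.563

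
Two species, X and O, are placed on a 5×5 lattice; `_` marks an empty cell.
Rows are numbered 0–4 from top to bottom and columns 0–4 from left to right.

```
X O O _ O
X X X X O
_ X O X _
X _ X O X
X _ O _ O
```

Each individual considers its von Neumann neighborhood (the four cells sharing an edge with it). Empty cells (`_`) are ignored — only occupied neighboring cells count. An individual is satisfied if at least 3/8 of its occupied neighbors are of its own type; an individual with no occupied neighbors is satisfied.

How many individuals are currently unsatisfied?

(0,0)X 1/2 satisfied
(0,1)O 1/3 not
(0,2)O 1/2 satisfied
(0,4)O 1/1 satisfied
(1,0)X 2/2 satisfied
(1,1)X 3/4 satisfied
(1,2)X 2/4 satisfied
(1,3)X 2/3 satisfied
(1,4)O 1/2 satisfied
(2,1)X 1/2 satisfied
(2,2)O 0/4 not
(2,3)X 1/3 not
(3,0)X 1/1 satisfied
(3,2)X 0/3 not
(3,3)O 0/3 not
(3,4)X 0/2 not
(4,0)X 1/1 satisfied
(4,2)O 0/1 not
(4,4)O 0/1 not
Unsatisfied: (0,1), (2,2), (2,3), (3,2), (3,3), (3,4), (4,2), (4,4) — 8 in total.

8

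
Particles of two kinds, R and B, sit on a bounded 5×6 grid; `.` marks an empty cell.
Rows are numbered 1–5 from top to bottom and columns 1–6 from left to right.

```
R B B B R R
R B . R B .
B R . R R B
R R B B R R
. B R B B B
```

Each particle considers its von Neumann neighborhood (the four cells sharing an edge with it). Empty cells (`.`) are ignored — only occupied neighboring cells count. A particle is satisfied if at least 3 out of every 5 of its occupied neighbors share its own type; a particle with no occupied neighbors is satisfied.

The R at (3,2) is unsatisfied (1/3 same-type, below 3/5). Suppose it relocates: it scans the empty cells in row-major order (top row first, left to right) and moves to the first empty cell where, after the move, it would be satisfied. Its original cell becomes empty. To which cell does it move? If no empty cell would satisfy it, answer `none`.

none

Vacating (3,2). Empty cells in order:
  (2,3): 1/3 same-type → still unsatisfied.
  (2,6): 1/3 same-type → still unsatisfied.
  (3,3): 1/2 same-type → still unsatisfied.
  (5,1): 1/2 same-type → still unsatisfied.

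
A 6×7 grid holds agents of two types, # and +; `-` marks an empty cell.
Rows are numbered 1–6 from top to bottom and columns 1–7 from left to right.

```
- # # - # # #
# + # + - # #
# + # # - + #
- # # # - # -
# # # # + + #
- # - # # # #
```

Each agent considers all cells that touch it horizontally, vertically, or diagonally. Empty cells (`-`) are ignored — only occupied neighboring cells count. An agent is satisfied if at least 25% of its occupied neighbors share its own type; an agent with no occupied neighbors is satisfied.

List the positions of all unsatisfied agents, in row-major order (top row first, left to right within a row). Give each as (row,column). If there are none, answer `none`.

Row 1: (1,2)# 3/4 ✓ · (1,3)# 2/4 ✓ · (1,5)# 2/3 ✓ · (1,6)# 4/4 ✓ · (1,7)# 3/3 ✓
Row 2: (2,1)# 2/4 ✓ · (2,2)+ 1/7 ✗ · (2,3)# 4/7 ✓ · (2,4)+ 0/5 ✗ · (2,6)# 5/6 ✓ · (2,7)# 4/5 ✓
Row 3: (3,1)# 2/4 ✓ · (3,2)+ 1/7 ✗ · (3,3)# 5/8 ✓ · (3,4)# 4/5 ✓ · (3,6)+ 0/4 ✗ · (3,7)# 3/4 ✓
Row 4: (4,2)# 6/7 ✓ · (4,3)# 7/8 ✓ · (4,4)# 5/6 ✓ · (4,6)# 2/5 ✓
Row 5: (5,1)# 3/3 ✓ · (5,2)# 5/5 ✓ · (5,3)# 7/7 ✓ · (5,4)# 5/6 ✓ · (5,5)+ 1/7 ✗ · (5,6)+ 1/6 ✗ · (5,7)# 3/4 ✓
Row 6: (6,2)# 3/3 ✓ · (6,4)# 3/4 ✓ · (6,5)# 3/5 ✓ · (6,6)# 3/5 ✓ · (6,7)# 2/3 ✓

(2,2), (2,4), (3,2), (3,6), (5,5), (5,6)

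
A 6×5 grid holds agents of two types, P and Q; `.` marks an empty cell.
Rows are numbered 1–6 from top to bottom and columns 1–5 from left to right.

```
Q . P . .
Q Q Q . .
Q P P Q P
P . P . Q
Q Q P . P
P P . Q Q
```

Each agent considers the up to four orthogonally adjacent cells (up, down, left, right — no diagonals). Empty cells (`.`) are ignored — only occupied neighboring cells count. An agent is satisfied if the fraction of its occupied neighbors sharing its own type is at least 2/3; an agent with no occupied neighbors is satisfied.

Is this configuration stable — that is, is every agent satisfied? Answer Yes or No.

(1,1)Q 1/1 ✓
(1,3)P 0/1 ✗
(2,1)Q 3/3 ✓
(2,2)Q 2/3 ✓
(2,3)Q 1/3 ✗
(3,1)Q 1/3 ✗
(3,2)P 1/3 ✗
(3,3)P 2/4 ✗
(3,4)Q 0/2 ✗
(3,5)P 0/2 ✗
(4,1)P 0/2 ✗
(4,3)P 2/2 ✓
(4,5)Q 0/2 ✗
(5,1)Q 1/3 ✗
(5,2)Q 1/3 ✗
(5,3)P 1/2 ✗
(5,5)P 0/2 ✗
(6,1)P 1/2 ✗
(6,2)P 1/2 ✗
(6,4)Q 1/1 ✓
(6,5)Q 1/2 ✗
For instance (1,3) has only 0/1 same-type neighbors, below 2/3.

No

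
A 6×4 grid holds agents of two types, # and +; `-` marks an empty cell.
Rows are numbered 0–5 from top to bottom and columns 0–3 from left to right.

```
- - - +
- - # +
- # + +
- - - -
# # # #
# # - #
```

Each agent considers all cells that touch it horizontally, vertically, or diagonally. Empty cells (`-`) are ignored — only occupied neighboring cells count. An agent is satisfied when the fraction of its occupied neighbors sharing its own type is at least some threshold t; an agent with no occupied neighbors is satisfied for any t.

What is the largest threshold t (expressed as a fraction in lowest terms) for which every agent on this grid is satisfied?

1/5

Row 0: (0,3)+ 1/2
Row 1: (1,2)# 1/5 · (1,3)+ 3/4
Row 2: (2,1)# 1/2 · (2,2)+ 2/4 · (2,3)+ 2/3
Row 4: (4,0)# 3/3 · (4,1)# 4/4 · (4,2)# 4/4 · (4,3)# 2/2
Row 5: (5,0)# 3/3 · (5,1)# 4/4 · (5,3)# 2/2
The smallest same-type fraction is 1/5 at (1,2), which reduces to 1/5. Any threshold above that leaves this agent unsatisfied.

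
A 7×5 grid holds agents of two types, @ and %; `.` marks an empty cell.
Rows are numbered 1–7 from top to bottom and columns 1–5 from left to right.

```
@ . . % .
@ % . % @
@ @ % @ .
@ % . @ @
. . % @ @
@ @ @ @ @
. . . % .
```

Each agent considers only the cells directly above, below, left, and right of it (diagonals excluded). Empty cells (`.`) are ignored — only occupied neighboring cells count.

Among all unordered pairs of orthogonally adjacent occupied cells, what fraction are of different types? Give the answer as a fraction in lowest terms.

Scan each occupied cell's neighbors to the right and below so each pair is counted once.
Row 1: @(1,1)–@(2,1)= %(1,4)–%(2,4)=  → 0/2 unlike.
Row 2: @(2,1)–%(2,2)≠ @(2,1)–@(3,1)= %(2,2)–@(3,2)≠ %(2,4)–@(2,5)≠ %(2,4)–@(3,4)≠  → 4/5 unlike.
Row 3: @(3,1)–@(3,2)= @(3,1)–@(4,1)= @(3,2)–%(3,3)≠ @(3,2)–%(4,2)≠ %(3,3)–@(3,4)≠ @(3,4)–@(4,4)=  → 3/6 unlike.
Row 4: @(4,1)–%(4,2)≠ @(4,4)–@(4,5)= @(4,4)–@(5,4)= @(4,5)–@(5,5)=  → 1/4 unlike.
Row 5: %(5,3)–@(5,4)≠ %(5,3)–@(6,3)≠ @(5,4)–@(5,5)= @(5,4)–@(6,4)= @(5,5)–@(6,5)=  → 2/5 unlike.
Row 6: @(6,1)–@(6,2)= @(6,2)–@(6,3)= @(6,3)–@(6,4)= @(6,4)–@(6,5)= @(6,4)–%(7,4)≠  → 1/5 unlike.
Total adjacent occupied pairs: 27; unlike-type pairs: 11.
11/27 is already in lowest terms.

11/27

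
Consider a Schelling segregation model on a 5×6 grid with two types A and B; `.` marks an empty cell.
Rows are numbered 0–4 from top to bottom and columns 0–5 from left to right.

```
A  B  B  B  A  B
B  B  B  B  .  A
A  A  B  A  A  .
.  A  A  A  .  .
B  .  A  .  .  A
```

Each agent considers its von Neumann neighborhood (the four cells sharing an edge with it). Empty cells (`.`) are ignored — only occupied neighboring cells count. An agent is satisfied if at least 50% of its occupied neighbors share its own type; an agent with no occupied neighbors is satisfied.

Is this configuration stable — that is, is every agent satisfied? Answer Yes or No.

No

(0,0)A 0/2 not
(0,1)B 2/3 satisfied
(0,2)B 3/3 satisfied
(0,3)B 2/3 satisfied
(0,4)A 0/2 not
(0,5)B 0/2 not
(1,0)B 1/3 not
(1,1)B 3/4 satisfied
(1,2)B 4/4 satisfied
(1,3)B 2/3 satisfied
(1,5)A 0/1 not
(2,0)A 1/2 satisfied
(2,1)A 2/4 satisfied
(2,2)B 1/4 not
(2,3)A 2/4 satisfied
(2,4)A 1/1 satisfied
(3,1)A 2/2 satisfied
(3,2)A 3/4 satisfied
(3,3)A 2/2 satisfied
(4,0)B 0/0 satisfied
(4,2)A 1/1 satisfied
(4,5)A 0/0 satisfied
For instance (0,0) has only 0/2 same-type neighbors, below 1/2.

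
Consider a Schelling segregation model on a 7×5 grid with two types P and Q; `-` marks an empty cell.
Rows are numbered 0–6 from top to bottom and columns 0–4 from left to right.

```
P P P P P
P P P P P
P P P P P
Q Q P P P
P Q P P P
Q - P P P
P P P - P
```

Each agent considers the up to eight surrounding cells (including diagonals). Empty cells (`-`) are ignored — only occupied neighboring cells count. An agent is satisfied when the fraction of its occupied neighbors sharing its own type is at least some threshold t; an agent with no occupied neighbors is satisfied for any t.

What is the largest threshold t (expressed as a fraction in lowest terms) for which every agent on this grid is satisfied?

Row 0: (0,0)P 3/3 · (0,1)P 5/5 · (0,2)P 5/5 · (0,3)P 5/5 · (0,4)P 3/3
Row 1: (1,0)P 5/5 · (1,1)P 8/8 · (1,2)P 8/8 · (1,3)P 8/8 · (1,4)P 5/5
Row 2: (2,0)P 3/5 · (2,1)P 6/8 · (2,2)P 7/8 · (2,3)P 8/8 · (2,4)P 5/5
Row 3: (3,0)Q 2/5 · (3,1)Q 2/8 · (3,2)P 6/8 · (3,3)P 8/8 · (3,4)P 5/5
Row 4: (4,0)P 0/4 · (4,1)Q 3/7 · (4,2)P 5/7 · (4,3)P 8/8 · (4,4)P 5/5
Row 5: (5,0)Q 1/4 · (5,2)P 5/6 · (5,3)P 7/7 · (5,4)P 4/4
Row 6: (6,0)P 1/2 · (6,1)P 3/4 · (6,2)P 3/3 · (6,4)P 2/2
The smallest same-type fraction is 0/4 at (4,0), which reduces to 0/1. Any threshold above that leaves this agent unsatisfied.

0/1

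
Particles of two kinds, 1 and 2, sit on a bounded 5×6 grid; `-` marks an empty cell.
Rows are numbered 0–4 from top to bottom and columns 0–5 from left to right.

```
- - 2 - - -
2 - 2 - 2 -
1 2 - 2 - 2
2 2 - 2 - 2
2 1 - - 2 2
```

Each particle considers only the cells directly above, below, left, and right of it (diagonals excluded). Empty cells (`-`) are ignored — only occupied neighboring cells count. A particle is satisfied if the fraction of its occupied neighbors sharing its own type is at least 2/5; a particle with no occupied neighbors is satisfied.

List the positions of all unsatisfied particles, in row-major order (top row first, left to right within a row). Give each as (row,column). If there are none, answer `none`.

Row 0: (0,2)2 1/1 ✓
Row 1: (1,0)2 0/1 ✗ · (1,2)2 1/1 ✓ · (1,4)2 0/0 ✓
Row 2: (2,0)1 0/3 ✗ · (2,1)2 1/2 ✓ · (2,3)2 1/1 ✓ · (2,5)2 1/1 ✓
Row 3: (3,0)2 2/3 ✓ · (3,1)2 2/3 ✓ · (3,3)2 1/1 ✓ · (3,5)2 2/2 ✓
Row 4: (4,0)2 1/2 ✓ · (4,1)1 0/2 ✗ · (4,4)2 1/1 ✓ · (4,5)2 2/2 ✓

(1,0), (2,0), (4,1)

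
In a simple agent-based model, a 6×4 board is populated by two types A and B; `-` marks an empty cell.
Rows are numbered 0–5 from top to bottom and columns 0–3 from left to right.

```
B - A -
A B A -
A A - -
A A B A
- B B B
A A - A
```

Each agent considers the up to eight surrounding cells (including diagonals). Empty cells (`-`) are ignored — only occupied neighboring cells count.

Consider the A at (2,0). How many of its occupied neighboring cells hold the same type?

4

Occupied neighbors of (2,0): (1,0)=A, (1,1)=B, (2,1)=A, (3,0)=A, (3,1)=A.
Same type (A): 4 of 5.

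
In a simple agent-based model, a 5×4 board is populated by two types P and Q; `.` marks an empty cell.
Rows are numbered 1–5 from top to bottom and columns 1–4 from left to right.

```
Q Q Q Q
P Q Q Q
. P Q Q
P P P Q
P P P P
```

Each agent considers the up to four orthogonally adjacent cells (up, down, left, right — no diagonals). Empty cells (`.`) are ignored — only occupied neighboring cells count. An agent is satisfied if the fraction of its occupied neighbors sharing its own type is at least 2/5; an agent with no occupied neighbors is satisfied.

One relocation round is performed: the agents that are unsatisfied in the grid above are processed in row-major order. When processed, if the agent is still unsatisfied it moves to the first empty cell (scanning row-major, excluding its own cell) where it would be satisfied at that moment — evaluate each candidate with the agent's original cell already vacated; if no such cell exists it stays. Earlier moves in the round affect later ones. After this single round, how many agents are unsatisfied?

0

Initially unsatisfied (in order): (2,1), (3,2), (4,4).
  (2,1) → (3,1).
  (3,2): now satisfied by earlier moves; stays.
  (4,4) → (2,1).
Resulting grid:
Q Q Q Q
Q Q Q Q
P P Q Q
P P P .
P P P P
All satisfied now.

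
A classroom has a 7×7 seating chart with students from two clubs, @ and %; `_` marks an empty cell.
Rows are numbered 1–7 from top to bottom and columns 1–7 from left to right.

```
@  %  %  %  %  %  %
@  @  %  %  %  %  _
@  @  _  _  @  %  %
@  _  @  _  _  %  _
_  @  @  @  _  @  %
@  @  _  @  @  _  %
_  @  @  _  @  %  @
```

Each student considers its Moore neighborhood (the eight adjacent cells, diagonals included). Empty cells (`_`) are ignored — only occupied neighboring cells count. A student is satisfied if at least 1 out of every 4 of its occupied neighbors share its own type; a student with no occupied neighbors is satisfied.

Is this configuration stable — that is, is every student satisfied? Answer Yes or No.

(1,1)@ 2/3 ✓
(1,2)% 2/5 ✓
(1,3)% 4/5 ✓
(1,4)% 5/5 ✓
(1,5)% 5/5 ✓
(1,6)% 4/4 ✓
(1,7)% 2/2 ✓
(2,1)@ 4/5 ✓
(2,2)@ 4/7 ✓
(2,3)% 4/6 ✓
(2,4)% 5/6 ✓
(2,5)% 6/7 ✓
(2,6)% 6/7 ✓
(3,1)@ 4/4 ✓
(3,2)@ 5/6 ✓
(3,5)@ 0/5 ✗
(3,6)% 4/5 ✓
(3,7)% 3/3 ✓
(4,1)@ 3/3 ✓
(4,3)@ 4/4 ✓
(4,6)% 3/5 ✓
(5,2)@ 5/5 ✓
(5,3)@ 5/5 ✓
(5,4)@ 4/4 ✓
(5,6)@ 1/4 ✓
(5,7)% 2/3 ✓
(6,1)@ 3/3 ✓
(6,2)@ 5/5 ✓
(6,4)@ 5/5 ✓
(6,5)@ 4/5 ✓
(6,7)% 2/4 ✓
(7,2)@ 3/3 ✓
(7,3)@ 3/3 ✓
(7,5)@ 2/3 ✓
(7,6)% 1/4 ✓
(7,7)@ 0/2 ✗
For instance (3,5) has only 0/5 same-type neighbors, below 1/4.

No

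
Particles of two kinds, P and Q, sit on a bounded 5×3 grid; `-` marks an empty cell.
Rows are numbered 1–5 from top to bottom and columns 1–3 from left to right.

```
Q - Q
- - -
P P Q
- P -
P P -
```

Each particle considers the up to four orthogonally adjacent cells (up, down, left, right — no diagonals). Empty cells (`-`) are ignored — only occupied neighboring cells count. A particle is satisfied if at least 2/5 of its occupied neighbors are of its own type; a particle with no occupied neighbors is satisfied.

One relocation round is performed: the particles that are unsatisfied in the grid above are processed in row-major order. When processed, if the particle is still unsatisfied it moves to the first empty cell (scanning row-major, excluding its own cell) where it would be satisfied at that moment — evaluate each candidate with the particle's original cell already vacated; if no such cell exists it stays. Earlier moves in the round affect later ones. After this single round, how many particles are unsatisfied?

Initially unsatisfied (in order): (3,3).
  (3,3) → (1,2).
Resulting grid:
Q Q Q
- - -
P P -
- P -
P P -
All satisfied now.

0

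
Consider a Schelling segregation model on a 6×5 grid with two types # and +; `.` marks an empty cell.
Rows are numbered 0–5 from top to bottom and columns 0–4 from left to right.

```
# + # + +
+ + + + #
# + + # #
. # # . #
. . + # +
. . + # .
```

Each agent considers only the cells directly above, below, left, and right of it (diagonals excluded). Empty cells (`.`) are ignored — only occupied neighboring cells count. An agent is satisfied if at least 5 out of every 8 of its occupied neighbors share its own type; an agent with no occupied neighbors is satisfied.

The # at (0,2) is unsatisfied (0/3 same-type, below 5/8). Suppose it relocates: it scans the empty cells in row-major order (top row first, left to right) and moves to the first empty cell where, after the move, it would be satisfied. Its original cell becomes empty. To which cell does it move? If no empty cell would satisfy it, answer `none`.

Vacating (0,2). Empty cells in order:
  (3,0): 2/2 same-type → satisfied — stop here.

(3,0)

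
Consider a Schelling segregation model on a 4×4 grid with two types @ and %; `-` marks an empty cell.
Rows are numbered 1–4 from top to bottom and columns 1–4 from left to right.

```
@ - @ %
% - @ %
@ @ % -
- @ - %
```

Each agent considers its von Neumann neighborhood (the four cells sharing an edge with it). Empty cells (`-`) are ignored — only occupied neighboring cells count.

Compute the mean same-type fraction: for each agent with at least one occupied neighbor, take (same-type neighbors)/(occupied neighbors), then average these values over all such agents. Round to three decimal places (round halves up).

Row 1: (1,1)@ 0/1 · (1,3)@ 1/2 · (1,4)% 1/2
Row 2: (2,1)% 0/2 · (2,3)@ 1/3 · (2,4)% 1/2
Row 3: (3,1)@ 1/2 · (3,2)@ 2/3 · (3,3)% 0/2
Row 4: (4,2)@ 1/1 · (4,4)% — no occupied neighbors
Sum over 10 agents: 0/1 + 1/2 + 1/2 + 0/2 + 1/3 + 1/2 + 1/2 + 2/3 + 0/2 + 1/1 = 4; mean = 4 ÷ 10 = 2/5 = 0.4 → 0.400.

0.400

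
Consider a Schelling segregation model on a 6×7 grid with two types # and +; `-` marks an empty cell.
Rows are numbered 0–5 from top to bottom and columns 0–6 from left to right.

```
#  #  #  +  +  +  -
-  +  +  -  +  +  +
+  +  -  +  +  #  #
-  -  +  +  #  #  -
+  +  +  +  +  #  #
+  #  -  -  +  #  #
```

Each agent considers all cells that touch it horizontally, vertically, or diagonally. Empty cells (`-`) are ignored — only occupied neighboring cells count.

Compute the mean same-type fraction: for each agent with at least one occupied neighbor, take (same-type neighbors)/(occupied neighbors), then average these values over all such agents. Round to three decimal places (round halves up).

(0,0)# 1/2
(0,1)# 2/4
(0,2)# 1/4
(0,3)+ 3/4
(0,4)+ 4/4
(0,5)+ 4/4
(1,1)+ 3/6
(1,2)+ 4/6
(1,4)+ 6/7
(1,5)+ 5/7
(1,6)+ 2/4
(2,0)+ 2/2
(2,1)+ 4/4
(2,3)+ 5/6
(2,4)+ 4/7
(2,5)# 3/7
(2,6)# 2/4
(3,2)+ 6/6
(3,3)+ 6/7
(3,4)# 3/8
(3,5)# 5/7
(4,0)+ 2/3
(4,1)+ 4/5
(4,2)+ 4/5
(4,3)+ 5/6
(4,4)+ 3/7
(4,5)# 5/7
(4,6)# 4/4
(5,0)+ 2/3
(5,1)# 0/4
(5,4)+ 2/4
(5,5)# 3/5
(5,6)# 3/3
Sum over 33 agents: 1/2 + 2/4 + 1/4 + 3/4 + 4/4 + 4/4 + 3/6 + 4/6 + 6/7 + 5/7 + 2/4 + 2/2 + 4/4 + 5/6 + 4/7 + 3/7 + 2/4 + 6/6 + 6/7 + 3/8 + 5/7 + 2/3 + 4/5 + 4/5 + 5/6 + 3/7 + 5/7 + 4/4 + 2/3 + 0/4 + 2/4 + 3/5 + 3/3 = 18923/840; mean = 18923/840 ÷ 33 = 18923/27720 = 0.682647… → 0.683.

0.683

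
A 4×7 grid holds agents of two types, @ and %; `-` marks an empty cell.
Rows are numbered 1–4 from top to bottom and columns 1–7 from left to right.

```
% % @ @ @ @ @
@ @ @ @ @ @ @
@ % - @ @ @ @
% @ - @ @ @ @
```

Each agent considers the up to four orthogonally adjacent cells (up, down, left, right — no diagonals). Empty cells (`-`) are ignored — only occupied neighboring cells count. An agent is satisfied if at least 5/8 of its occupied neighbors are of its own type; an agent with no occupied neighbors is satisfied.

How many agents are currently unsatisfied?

7

Row 1: (1,1)% 1/2 unhappy · (1,2)% 1/3 unhappy · (1,3)@ 2/3 ok · (1,4)@ 3/3 ok · (1,5)@ 3/3 ok · (1,6)@ 3/3 ok · (1,7)@ 2/2 ok
Row 2: (2,1)@ 2/3 ok · (2,2)@ 2/4 unhappy · (2,3)@ 3/3 ok · (2,4)@ 4/4 ok · (2,5)@ 4/4 ok · (2,6)@ 4/4 ok · (2,7)@ 3/3 ok
Row 3: (3,1)@ 1/3 unhappy · (3,2)% 0/3 unhappy · (3,4)@ 3/3 ok · (3,5)@ 4/4 ok · (3,6)@ 4/4 ok · (3,7)@ 3/3 ok
Row 4: (4,1)% 0/2 unhappy · (4,2)@ 0/2 unhappy · (4,4)@ 2/2 ok · (4,5)@ 3/3 ok · (4,6)@ 3/3 ok · (4,7)@ 2/2 ok
Unsatisfied: (1,1), (1,2), (2,2), (3,1), (3,2), (4,1), (4,2) — 7 in total.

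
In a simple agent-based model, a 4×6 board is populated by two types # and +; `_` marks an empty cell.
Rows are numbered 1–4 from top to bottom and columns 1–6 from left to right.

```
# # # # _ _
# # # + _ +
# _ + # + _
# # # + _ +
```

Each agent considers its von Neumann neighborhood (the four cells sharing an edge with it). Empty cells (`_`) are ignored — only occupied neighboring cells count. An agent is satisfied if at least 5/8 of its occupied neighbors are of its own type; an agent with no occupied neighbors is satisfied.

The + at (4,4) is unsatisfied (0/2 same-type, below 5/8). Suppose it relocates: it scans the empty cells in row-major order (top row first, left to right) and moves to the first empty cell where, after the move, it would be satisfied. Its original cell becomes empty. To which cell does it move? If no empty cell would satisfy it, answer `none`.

(1,6)

Vacating (4,4). Empty cells in order:
  (1,5): 0/1 same-type → still unsatisfied.
  (1,6): 1/1 same-type → satisfied — stop here.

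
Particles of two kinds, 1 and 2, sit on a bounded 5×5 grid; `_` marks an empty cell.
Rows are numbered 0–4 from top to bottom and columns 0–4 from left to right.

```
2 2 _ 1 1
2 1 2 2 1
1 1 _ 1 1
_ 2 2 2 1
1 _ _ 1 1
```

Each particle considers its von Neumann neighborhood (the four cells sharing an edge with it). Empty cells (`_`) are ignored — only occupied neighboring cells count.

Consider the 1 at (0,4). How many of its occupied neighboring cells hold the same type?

2

Occupied neighbors of (0,4): (1,4)=1, (0,3)=1.
Same type (1): 2 of 2.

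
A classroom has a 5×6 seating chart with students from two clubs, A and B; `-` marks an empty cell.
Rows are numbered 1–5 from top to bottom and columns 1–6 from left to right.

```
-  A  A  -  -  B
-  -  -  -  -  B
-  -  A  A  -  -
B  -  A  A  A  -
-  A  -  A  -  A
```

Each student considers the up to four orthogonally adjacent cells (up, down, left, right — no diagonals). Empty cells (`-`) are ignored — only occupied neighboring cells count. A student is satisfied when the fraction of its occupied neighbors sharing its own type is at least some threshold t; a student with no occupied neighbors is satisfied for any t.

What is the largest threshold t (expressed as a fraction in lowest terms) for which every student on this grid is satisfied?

Row 1: (1,2)A 1/1 · (1,3)A 1/1 · (1,6)B 1/1
Row 2: (2,6)B 1/1
Row 3: (3,3)A 2/2 · (3,4)A 2/2
Row 4: (4,1)B — no occupied neighbors · (4,3)A 2/2 · (4,4)A 4/4 · (4,5)A 1/1
Row 5: (5,2)A — no occupied neighbors · (5,4)A 1/1 · (5,6)A — no occupied neighbors
The smallest same-type fraction is 1/1 at (1,2), which reduces to 1/1. Any threshold above that leaves this student unsatisfied.

1/1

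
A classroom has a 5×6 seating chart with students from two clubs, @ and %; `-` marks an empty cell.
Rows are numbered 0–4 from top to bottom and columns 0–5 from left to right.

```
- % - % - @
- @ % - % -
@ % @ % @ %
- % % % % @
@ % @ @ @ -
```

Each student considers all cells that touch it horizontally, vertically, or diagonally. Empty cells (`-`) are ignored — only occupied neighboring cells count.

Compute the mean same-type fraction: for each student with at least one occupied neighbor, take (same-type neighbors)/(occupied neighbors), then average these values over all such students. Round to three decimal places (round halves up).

0.431

(0,1)% 1/2
(0,3)% 2/2
(0,5)@ 0/1
(1,1)@ 2/5
(1,2)% 4/6
(1,4)% 3/5
(2,0)@ 1/3
(2,1)% 3/6
(2,2)@ 1/7
(2,3)% 5/7
(2,4)@ 1/6
(2,5)% 2/4
(3,1)% 3/7
(3,2)% 5/8
(3,3)% 3/8
(3,4)% 3/7
(3,5)@ 2/4
(4,0)@ 0/2
(4,1)% 2/4
(4,2)@ 1/5
(4,3)@ 2/5
(4,4)@ 2/4
Sum over 22 students: 1/2 + 2/2 + 0/1 + 2/5 + 4/6 + 3/5 + 1/3 + 3/6 + 1/7 + 5/7 + 1/6 + 2/4 + 3/7 + 5/8 + 3/8 + 3/7 + 2/4 + 0/2 + 2/4 + 1/5 + 2/5 + 2/4 = 1991/210; mean = 1991/210 ÷ 22 = 181/420 = 0.430952… → 0.431.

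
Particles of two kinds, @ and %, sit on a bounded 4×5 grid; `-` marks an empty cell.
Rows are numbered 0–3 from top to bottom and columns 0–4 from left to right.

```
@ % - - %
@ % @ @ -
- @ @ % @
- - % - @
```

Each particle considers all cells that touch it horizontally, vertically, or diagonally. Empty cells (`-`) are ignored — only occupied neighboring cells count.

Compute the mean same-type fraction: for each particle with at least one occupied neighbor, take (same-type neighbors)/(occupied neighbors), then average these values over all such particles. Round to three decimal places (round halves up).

0.394

(0,0)@ 1/3
(0,1)% 1/4
(0,4)% 0/1
(1,0)@ 2/4
(1,1)% 1/6
(1,2)@ 3/6
(1,3)@ 3/5
(2,1)@ 3/5
(2,2)@ 3/6
(2,3)% 1/6
(2,4)@ 2/3
(3,2)% 1/3
(3,4)@ 1/2
Sum over 13 particles: 1/3 + 1/4 + 0/1 + 2/4 + 1/6 + 3/6 + 3/5 + 3/5 + 3/6 + 1/6 + 2/3 + 1/3 + 1/2 = 307/60; mean = 307/60 ÷ 13 = 307/780 = 0.393589… → 0.394.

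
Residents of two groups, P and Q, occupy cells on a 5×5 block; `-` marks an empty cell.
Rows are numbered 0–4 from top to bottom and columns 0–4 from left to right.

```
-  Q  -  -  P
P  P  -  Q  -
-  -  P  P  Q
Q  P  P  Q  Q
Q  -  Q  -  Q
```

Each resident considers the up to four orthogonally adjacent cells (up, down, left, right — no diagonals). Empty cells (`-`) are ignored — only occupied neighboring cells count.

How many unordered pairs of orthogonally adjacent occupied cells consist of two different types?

Scan each occupied cell's neighbors to the right and below so each pair is counted once.
From row 0: 1 unlike of 1 pairs (running 1/1).
From row 1: 1 unlike of 2 pairs (running 2/3).
From row 2: 2 unlike of 5 pairs (running 4/8).
From row 3: 3 unlike of 7 pairs (running 7/15).
Total adjacent occupied pairs: 15; unlike-type pairs: 7.

7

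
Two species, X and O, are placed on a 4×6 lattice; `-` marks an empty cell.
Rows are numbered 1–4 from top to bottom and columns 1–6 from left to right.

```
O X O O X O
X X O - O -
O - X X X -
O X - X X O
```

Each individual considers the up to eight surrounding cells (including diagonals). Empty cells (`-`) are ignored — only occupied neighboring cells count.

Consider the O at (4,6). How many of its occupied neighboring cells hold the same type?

Occupied neighbors of (4,6): (3,5)=X, (4,5)=X.
Same type (O): 0 of 2.

0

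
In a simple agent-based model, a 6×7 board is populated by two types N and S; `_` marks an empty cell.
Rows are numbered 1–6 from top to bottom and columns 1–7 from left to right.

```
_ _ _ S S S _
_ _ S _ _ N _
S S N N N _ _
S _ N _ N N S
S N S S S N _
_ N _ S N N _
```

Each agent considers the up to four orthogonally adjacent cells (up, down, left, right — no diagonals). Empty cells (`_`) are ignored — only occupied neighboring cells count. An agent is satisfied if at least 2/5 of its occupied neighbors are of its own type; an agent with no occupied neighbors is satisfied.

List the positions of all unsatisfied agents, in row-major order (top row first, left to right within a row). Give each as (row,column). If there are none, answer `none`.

(2,3), (2,6), (4,7), (5,2), (5,3), (5,5), (6,5)

Row 1: (1,4)S 1/1 ok · (1,5)S 2/2 ok · (1,6)S 1/2 ok
Row 2: (2,3)S 0/1 unhappy · (2,6)N 0/1 unhappy
Row 3: (3,1)S 2/2 ok · (3,2)S 1/2 ok · (3,3)N 2/4 ok · (3,4)N 2/2 ok · (3,5)N 2/2 ok
Row 4: (4,1)S 2/2 ok · (4,3)N 1/2 ok · (4,5)N 2/3 ok · (4,6)N 2/3 ok · (4,7)S 0/1 unhappy
Row 5: (5,1)S 1/2 ok · (5,2)N 1/3 unhappy · (5,3)S 1/3 unhappy · (5,4)S 3/3 ok · (5,5)S 1/4 unhappy · (5,6)N 2/3 ok
Row 6: (6,2)N 1/1 ok · (6,4)S 1/2 ok · (6,5)N 1/3 unhappy · (6,6)N 2/2 ok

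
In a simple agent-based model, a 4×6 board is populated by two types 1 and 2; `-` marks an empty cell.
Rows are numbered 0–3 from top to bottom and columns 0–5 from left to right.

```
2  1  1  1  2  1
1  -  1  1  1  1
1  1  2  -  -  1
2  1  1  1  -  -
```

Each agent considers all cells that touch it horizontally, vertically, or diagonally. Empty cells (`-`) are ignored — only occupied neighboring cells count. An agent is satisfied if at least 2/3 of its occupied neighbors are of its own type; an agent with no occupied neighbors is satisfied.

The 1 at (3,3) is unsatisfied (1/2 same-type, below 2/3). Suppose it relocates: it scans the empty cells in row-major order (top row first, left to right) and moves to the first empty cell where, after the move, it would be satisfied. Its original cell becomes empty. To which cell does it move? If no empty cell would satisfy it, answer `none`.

(1,1)

Vacating (3,3). Empty cells in order:
  (1,1): 6/8 same-type → satisfied — stop here.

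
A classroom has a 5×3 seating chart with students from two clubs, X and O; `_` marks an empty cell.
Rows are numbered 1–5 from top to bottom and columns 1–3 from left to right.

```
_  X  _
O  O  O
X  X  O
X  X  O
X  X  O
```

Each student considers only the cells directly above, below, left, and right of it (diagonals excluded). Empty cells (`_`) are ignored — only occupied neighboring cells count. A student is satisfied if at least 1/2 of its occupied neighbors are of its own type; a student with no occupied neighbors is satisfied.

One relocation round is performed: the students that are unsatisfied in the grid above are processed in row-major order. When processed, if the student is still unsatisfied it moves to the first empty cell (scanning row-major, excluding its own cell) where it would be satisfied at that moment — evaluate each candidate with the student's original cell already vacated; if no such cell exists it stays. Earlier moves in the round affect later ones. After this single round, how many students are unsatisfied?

1

Initially unsatisfied (in order): (1,2).
  (1,2): no empty cell satisfies it; stays.
Resulting grid:
_ X _
O O O
X X O
X X O
X X O
Unsatisfied now: (1,2).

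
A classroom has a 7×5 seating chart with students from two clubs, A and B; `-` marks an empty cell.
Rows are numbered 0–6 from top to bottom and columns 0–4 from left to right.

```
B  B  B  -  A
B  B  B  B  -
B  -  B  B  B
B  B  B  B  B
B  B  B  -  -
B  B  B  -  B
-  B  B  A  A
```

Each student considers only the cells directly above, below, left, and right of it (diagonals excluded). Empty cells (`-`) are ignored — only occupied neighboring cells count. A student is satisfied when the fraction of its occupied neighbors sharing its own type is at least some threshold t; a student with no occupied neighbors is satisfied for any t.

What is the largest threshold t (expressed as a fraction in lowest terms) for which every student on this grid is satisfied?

0/1

(0,0)B 2/2
(0,1)B 3/3
(0,2)B 2/2
(0,4)A — no occupied neighbors
(1,0)B 3/3
(1,1)B 3/3
(1,2)B 4/4
(1,3)B 2/2
(2,0)B 2/2
(2,2)B 3/3
(2,3)B 4/4
(2,4)B 2/2
(3,0)B 3/3
(3,1)B 3/3
(3,2)B 4/4
(3,3)B 3/3
(3,4)B 2/2
(4,0)B 3/3
(4,1)B 4/4
(4,2)B 3/3
(5,0)B 2/2
(5,1)B 4/4
(5,2)B 3/3
(5,4)B 0/1
(6,1)B 2/2
(6,2)B 2/3
(6,3)A 1/2
(6,4)A 1/2
The smallest same-type fraction is 0/1 at (5,4), which reduces to 0/1. Any threshold above that leaves this student unsatisfied.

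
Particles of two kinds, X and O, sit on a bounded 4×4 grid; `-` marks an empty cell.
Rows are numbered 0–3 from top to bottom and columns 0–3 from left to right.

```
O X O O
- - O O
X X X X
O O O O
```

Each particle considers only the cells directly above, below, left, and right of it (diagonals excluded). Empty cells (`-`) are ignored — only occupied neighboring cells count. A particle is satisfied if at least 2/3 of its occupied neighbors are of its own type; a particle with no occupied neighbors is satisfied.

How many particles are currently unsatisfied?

(0,0)O 0/1 not
(0,1)X 0/2 not
(0,2)O 2/3 satisfied
(0,3)O 2/2 satisfied
(1,2)O 2/3 satisfied
(1,3)O 2/3 satisfied
(2,0)X 1/2 not
(2,1)X 2/3 satisfied
(2,2)X 2/4 not
(2,3)X 1/3 not
(3,0)O 1/2 not
(3,1)O 2/3 satisfied
(3,2)O 2/3 satisfied
(3,3)O 1/2 not
Unsatisfied: (0,0), (0,1), (2,0), (2,2), (2,3), (3,0), (3,3) — 7 in total.

7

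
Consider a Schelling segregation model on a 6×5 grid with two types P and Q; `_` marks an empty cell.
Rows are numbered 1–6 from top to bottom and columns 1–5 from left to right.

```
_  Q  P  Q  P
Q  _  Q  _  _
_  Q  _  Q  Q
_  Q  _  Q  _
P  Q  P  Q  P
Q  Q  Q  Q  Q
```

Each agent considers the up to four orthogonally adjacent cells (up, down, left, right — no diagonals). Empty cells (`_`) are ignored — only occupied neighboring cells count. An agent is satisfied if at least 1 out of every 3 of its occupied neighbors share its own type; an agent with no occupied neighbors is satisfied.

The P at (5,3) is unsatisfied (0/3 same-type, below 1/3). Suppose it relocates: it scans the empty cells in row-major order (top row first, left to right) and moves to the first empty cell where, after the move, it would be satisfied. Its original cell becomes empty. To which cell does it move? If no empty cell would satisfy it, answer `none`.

Vacating (5,3). Empty cells in order:
  (1,1): 0/2 same-type → still unsatisfied.
  (2,2): 0/4 same-type → still unsatisfied.
  (2,4): 0/3 same-type → still unsatisfied.
  (2,5): 1/2 same-type → satisfied — stop here.

(2,5)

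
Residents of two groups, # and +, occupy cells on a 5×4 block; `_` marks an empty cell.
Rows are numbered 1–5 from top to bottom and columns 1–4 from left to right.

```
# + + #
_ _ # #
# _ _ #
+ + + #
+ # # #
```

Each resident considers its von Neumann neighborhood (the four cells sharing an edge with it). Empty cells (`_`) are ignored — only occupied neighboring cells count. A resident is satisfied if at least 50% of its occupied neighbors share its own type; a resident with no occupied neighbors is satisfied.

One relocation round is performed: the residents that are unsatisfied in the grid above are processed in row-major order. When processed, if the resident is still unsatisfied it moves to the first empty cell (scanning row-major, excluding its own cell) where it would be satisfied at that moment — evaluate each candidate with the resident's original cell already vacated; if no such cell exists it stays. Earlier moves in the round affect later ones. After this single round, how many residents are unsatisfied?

Initially unsatisfied (in order): (1,1), (1,3), (3,1), (4,3), (5,2).
  (1,1) → (2,1).
  (1,3) → (1,1).
  (3,1): now satisfied by earlier moves; stays.
  (4,3) → (3,2).
  (5,2) → (1,3).
Resulting grid:
+ + # #
# _ # #
# + _ #
+ + _ #
+ _ # #
Unsatisfied now: (3,1).

1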